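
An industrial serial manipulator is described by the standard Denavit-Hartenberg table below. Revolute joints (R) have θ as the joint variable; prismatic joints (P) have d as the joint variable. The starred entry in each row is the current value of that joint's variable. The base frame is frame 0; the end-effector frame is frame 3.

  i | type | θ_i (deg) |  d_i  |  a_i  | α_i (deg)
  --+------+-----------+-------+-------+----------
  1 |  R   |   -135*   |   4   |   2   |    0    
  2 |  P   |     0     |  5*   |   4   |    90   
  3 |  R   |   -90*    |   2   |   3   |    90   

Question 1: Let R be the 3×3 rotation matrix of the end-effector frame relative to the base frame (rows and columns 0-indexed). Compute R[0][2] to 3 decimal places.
0.707

End-effector z-axis (col 2 of R) = (0.7071,0.7071,-0.0000)
R[0][2] = 0.7071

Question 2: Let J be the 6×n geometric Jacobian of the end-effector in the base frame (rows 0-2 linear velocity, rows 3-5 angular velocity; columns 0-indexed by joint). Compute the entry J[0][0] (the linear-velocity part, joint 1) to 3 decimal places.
2.828

axis z_0 = ẑ; lever o_n−o_0 = (-5.6569,-2.8284,6.0000)
cross product → J_v[:, 0] = (2.8284,-5.6569,0.0000)
J_ω[:, 0] = z_0
entry J[0][0] = 2.8284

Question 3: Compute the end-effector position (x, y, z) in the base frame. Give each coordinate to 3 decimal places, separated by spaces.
after link 1: o_1 = (-1.4142, -1.4142, 4.0000)
after link 2: o_2 = (-4.2426, -4.2426, 9.0000)
after link 3: o_3 = (-5.6569, -2.8284, 6.0000)

-5.657 -2.828 6.000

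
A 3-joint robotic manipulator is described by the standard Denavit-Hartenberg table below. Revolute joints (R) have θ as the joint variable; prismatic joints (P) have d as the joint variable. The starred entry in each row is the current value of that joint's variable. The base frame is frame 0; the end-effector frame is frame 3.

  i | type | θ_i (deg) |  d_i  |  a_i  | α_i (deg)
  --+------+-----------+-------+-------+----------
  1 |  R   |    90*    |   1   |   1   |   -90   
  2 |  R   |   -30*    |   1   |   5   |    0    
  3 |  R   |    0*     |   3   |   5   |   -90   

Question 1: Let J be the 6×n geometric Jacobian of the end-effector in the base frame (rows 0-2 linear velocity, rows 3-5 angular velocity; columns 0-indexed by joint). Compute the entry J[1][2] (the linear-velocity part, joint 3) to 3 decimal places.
axis z_2 = (-1.0000,0.0000,0.0000); lever o_n−o_2 = (-3.0000,4.3301,2.5000)
cross product → J_v[:, 2] = (-0.0000,2.5000,-4.3301)
J_ω[:, 2] = z_2
entry J[1][2] = 2.5000

2.500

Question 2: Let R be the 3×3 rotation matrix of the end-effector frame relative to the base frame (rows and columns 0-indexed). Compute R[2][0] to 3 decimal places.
End-effector x-axis (col 0 of R) = (0.0000,0.8660,0.5000)
R[2][0] = 0.5000

0.500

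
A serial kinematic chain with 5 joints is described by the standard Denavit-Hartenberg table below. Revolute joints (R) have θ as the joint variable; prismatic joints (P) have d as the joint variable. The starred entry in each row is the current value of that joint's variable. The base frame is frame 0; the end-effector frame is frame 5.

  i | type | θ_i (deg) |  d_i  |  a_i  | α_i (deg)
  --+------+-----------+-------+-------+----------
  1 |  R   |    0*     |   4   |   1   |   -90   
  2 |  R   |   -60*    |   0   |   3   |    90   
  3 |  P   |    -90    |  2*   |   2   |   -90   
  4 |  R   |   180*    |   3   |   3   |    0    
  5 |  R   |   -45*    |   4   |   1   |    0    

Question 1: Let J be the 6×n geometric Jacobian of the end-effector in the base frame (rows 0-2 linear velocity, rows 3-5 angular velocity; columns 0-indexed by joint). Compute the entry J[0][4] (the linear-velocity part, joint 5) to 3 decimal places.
axis z_4 = (0.5000,0.0000,0.8660); lever o_n−o_4 = (2.6124,0.7071,3.1105)
cross product → J_v[:, 4] = (-0.6124,0.7071,0.3536)
J_ω[:, 4] = z_4
entry J[0][4] = -0.6124

-0.612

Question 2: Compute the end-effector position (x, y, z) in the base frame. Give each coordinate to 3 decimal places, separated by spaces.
4.880 1.707 13.307

after link 1: o_1 = (1.0000, 0.0000, 4.0000)
after link 2: o_2 = (2.5000, -0.0000, 6.5981)
after link 3: o_3 = (0.7679, -2.0000, 7.5981)
after link 4: o_4 = (2.2679, 1.0000, 10.1962)
after link 5: o_5 = (4.8803, 1.7071, 13.3067)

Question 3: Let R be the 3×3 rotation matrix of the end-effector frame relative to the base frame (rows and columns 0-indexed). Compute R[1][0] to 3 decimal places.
End-effector x-axis (col 0 of R) = (0.6124,0.7071,-0.3536)
R[1][0] = 0.7071

0.707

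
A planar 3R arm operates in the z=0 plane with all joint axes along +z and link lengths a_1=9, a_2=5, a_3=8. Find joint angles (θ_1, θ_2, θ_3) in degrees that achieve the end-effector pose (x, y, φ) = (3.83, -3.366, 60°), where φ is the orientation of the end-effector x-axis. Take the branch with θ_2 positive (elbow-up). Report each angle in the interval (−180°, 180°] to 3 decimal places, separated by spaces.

wrist centre = target − a_3·(cos φ, sin φ) = (-0.1700, -10.2942)
cos θ_2 = (105.9995−9²−5²)/(2·9·5) = -0.0000; θ_2 = 90.0003° (elbow-up)
β = atan2(-10.2942,-0.1700) = -90.9461°; ψ = atan2(5.0000,9.0000) = 29.0547°
θ_1 = β − ψ = -120.0008°
θ_3 = φ − θ_1 − θ_2 = 90.0005° (wrapped to (-180°,180°])

-120.001 90.000 90.000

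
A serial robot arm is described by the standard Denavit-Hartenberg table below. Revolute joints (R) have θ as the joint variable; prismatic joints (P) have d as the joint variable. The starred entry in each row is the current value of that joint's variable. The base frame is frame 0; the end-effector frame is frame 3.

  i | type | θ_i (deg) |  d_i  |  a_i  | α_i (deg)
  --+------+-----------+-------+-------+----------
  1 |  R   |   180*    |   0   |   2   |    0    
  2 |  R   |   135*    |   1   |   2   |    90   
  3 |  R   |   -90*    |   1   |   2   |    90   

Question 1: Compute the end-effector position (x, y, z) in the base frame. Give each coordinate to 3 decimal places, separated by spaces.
-1.293 -2.121 -1.000

after link 1: o_1 = (-2.0000, 0.0000, 0.0000)
after link 2: o_2 = (-0.5858, -1.4142, 1.0000)
after link 3: o_3 = (-1.2929, -2.1213, -1.0000)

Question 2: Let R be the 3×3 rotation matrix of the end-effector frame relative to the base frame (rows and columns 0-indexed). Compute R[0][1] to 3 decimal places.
-0.707

End-effector y-axis (col 1 of R) = (-0.7071,-0.7071,0.0000)
R[0][1] = -0.7071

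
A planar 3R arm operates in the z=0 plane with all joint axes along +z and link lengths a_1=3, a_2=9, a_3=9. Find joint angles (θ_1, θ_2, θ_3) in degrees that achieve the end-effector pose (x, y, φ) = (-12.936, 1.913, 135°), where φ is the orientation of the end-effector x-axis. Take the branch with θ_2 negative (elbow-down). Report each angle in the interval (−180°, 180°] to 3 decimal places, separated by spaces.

-45.002 -119.997 -60.001

wrist centre = target − a_3·(cos φ, sin φ) = (-6.5720, -4.4510)
cos θ_2 = (63.0028−3²−9²)/(2·3·9) = -0.4999; θ_2 = -119.9966° (elbow-down)
β = atan2(-4.4510,-6.5720) = -145.8919°; ψ = atan2(-7.7945,-1.4995) = -100.8898°
θ_1 = β − ψ = -45.0021°
θ_3 = φ − θ_1 − θ_2 = -60.0013° (wrapped to (-180°,180°])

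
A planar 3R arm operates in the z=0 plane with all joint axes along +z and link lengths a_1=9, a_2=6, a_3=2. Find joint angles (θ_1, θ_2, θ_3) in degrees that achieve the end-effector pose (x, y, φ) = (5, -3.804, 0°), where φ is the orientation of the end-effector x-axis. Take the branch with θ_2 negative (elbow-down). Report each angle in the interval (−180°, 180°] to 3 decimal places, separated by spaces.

wrist centre = target − a_3·(cos φ, sin φ) = (3.0000, -3.8040)
cos θ_2 = (23.4704−9²−6²)/(2·9·6) = -0.8660; θ_2 = -149.9988° (elbow-down)
β = atan2(-3.8040,3.0000) = -51.7392°; ψ = atan2(-3.0001,3.8039) = -38.2625°
θ_1 = β − ψ = -13.4766°
θ_3 = φ − θ_1 − θ_2 = 163.4754° (wrapped to (-180°,180°])

-13.477 -149.999 163.475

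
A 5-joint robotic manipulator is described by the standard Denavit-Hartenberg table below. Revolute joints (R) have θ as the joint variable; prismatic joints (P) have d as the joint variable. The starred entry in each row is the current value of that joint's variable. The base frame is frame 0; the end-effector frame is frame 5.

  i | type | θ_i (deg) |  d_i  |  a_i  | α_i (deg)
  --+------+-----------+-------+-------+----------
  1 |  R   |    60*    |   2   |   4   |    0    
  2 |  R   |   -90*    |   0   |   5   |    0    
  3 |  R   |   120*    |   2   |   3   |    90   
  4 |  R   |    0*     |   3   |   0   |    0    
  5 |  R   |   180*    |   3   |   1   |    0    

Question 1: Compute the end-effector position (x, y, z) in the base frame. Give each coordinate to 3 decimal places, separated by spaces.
12.330 2.964 4.000

after link 1: o_1 = (2.0000, 3.4641, 2.0000)
after link 2: o_2 = (6.3301, 0.9641, 2.0000)
after link 3: o_3 = (6.3301, 3.9641, 4.0000)
after link 4: o_4 = (9.3301, 3.9641, 4.0000)
after link 5: o_5 = (12.3301, 2.9641, 4.0000)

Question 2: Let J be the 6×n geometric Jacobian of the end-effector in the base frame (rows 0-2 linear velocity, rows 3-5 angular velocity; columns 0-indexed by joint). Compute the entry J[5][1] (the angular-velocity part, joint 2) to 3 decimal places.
axis z_1 = (0.0000,0.0000,1.0000); lever o_n−o_1 = (10.3301,-0.5000,2.0000)
cross product → J_v[:, 1] = (0.5000,10.3301,-0.0000)
J_ω[:, 1] = z_1
entry J[5][1] = 1.0000

1.000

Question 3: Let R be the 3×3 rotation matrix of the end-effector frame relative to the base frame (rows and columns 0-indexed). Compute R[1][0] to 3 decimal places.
End-effector x-axis (col 0 of R) = (-0.0000,-1.0000,0.0000)
R[1][0] = -1.0000

-1.000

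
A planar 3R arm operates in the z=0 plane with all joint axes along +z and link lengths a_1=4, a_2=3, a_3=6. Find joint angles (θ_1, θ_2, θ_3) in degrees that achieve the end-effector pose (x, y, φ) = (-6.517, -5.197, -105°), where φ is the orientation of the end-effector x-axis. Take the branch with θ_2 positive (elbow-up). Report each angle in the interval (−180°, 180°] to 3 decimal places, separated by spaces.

wrist centre = target − a_3·(cos φ, sin φ) = (-4.9641, 0.5986)
cos θ_2 = (25.0004−4²−3²)/(2·4·3) = 0.0000; θ_2 = 89.9990° (elbow-up)
β = atan2(0.5986,-4.9641) = 173.1246°; ψ = atan2(3.0000,4.0001) = 36.8695°
θ_1 = β − ψ = 136.2551°
θ_3 = φ − θ_1 − θ_2 = 28.7459° (wrapped to (-180°,180°])

136.255 89.999 28.746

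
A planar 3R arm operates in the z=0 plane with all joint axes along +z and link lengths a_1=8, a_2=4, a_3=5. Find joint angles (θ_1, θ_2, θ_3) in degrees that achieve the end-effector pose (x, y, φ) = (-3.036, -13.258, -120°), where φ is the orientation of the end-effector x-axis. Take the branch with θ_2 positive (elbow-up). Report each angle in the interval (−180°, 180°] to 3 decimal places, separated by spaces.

-120.002 90.005 -90.003

wrist centre = target − a_3·(cos φ, sin φ) = (-0.5360, -8.9279)
cos θ_2 = (79.9942−8²−4²)/(2·8·4) = -0.0001; θ_2 = 90.0052° (elbow-up)
β = atan2(-8.9279,-0.5360) = -93.4357°; ψ = atan2(4.0000,7.9996) = 26.5661°
θ_1 = β − ψ = -120.0018°
θ_3 = φ − θ_1 − θ_2 = -90.0034° (wrapped to (-180°,180°])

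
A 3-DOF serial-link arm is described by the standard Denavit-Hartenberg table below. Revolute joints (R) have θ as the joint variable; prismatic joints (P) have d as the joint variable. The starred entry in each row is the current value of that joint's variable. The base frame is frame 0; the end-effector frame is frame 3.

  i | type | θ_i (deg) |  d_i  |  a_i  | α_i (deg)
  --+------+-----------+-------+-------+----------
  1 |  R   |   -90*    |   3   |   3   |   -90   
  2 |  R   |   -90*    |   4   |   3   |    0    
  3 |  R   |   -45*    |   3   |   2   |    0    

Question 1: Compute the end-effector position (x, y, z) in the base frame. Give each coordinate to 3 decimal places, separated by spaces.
7.000 -1.586 7.414

after link 1: o_1 = (0.0000, -3.0000, 3.0000)
after link 2: o_2 = (4.0000, -3.0000, 6.0000)
after link 3: o_3 = (7.0000, -1.5858, 7.4142)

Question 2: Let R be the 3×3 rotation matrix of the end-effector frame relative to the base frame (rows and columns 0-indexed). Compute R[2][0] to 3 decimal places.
0.707

End-effector x-axis (col 0 of R) = (-0.0000,0.7071,0.7071)
R[2][0] = 0.7071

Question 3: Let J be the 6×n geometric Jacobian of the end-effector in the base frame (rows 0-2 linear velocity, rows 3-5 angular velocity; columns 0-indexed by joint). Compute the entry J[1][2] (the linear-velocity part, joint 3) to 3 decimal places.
axis z_2 = (1.0000,0.0000,0.0000); lever o_n−o_2 = (3.0000,1.4142,1.4142)
cross product → J_v[:, 2] = (0.0000,-1.4142,1.4142)
J_ω[:, 2] = z_2
entry J[1][2] = -1.4142

-1.414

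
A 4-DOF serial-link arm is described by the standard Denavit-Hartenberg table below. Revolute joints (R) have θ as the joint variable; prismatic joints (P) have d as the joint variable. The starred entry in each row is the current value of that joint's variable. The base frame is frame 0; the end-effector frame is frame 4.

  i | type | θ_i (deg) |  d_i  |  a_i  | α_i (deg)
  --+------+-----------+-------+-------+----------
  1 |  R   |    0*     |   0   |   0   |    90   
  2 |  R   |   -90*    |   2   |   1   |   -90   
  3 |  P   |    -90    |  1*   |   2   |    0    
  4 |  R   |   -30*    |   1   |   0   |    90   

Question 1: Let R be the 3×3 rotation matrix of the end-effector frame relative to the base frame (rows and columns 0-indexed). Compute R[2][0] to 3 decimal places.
End-effector x-axis (col 0 of R) = (-0.0000,-0.8660,0.5000)
R[2][0] = 0.5000

0.500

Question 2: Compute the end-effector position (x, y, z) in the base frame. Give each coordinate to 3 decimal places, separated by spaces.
2.000 -4.000 -1.000

after link 1: o_1 = (0.0000, 0.0000, 0.0000)
after link 2: o_2 = (0.0000, -2.0000, -1.0000)
after link 3: o_3 = (1.0000, -4.0000, -1.0000)
after link 4: o_4 = (2.0000, -4.0000, -1.0000)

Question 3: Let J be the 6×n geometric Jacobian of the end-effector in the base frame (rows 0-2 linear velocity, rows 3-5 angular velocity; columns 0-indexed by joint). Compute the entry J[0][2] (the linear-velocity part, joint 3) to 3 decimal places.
prismatic axis z_2 = (1.0000,-0.0000,0.0000)
J_v[:, 2] = z_2; J_ω[:, 2] = (0,0,0)
entry J[0][2] = 1.0000

1.000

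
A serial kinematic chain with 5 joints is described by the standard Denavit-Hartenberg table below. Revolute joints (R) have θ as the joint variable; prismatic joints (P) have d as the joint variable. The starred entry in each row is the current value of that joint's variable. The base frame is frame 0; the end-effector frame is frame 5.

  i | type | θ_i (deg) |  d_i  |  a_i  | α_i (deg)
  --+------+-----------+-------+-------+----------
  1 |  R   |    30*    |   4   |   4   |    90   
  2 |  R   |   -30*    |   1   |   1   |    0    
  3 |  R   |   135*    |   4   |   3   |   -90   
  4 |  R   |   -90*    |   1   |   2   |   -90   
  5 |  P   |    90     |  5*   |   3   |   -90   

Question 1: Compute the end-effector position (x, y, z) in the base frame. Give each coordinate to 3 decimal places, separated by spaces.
7.594 -3.699 11.745

after link 1: o_1 = (3.4641, 2.0000, 4.0000)
after link 2: o_2 = (4.7141, 1.5670, 3.5000)
after link 3: o_3 = (6.0417, -2.2853, 6.3978)
after link 4: o_4 = (6.2052, -4.5004, 6.1390)
after link 5: o_5 = (7.5940, -3.6985, 11.7450)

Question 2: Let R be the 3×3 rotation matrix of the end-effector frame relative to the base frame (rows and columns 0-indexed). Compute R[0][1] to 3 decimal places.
0.224

End-effector y-axis (col 1 of R) = (0.2241,0.1294,-0.9659)
R[0][1] = 0.2241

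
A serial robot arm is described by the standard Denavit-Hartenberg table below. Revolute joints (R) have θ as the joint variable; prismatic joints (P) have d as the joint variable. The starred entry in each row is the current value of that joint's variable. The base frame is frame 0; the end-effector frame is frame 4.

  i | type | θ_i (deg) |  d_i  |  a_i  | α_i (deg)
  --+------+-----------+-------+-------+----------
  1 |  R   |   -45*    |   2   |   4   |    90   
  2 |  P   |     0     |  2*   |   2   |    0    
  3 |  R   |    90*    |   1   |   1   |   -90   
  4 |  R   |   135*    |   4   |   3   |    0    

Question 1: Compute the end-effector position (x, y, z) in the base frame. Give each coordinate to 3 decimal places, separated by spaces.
0.793 -2.036 0.879

after link 1: o_1 = (2.8284, -2.8284, 2.0000)
after link 2: o_2 = (2.8284, -5.6569, 2.0000)
after link 3: o_3 = (2.1213, -6.3640, 3.0000)
after link 4: o_4 = (0.7929, -2.0355, 0.8787)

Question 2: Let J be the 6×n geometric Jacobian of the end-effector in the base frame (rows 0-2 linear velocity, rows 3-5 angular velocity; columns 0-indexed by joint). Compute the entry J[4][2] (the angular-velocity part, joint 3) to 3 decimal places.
axis z_2 = (-0.7071,-0.7071,0.0000); lever o_n−o_2 = (-2.0355,3.6213,-1.1213)
cross product → J_v[:, 2] = (0.7929,-0.7929,-4.0000)
J_ω[:, 2] = z_2
entry J[4][2] = -0.7071

-0.707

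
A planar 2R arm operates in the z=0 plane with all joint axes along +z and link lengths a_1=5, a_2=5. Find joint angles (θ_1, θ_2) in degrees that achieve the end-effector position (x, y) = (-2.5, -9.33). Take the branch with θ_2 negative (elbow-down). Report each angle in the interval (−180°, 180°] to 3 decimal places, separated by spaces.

-89.997 -30.005

cos θ_2 = (93.2989−5²−5²)/(2·5·5) = 0.8660; θ_2 = -30.0054° (elbow-down)
β = atan2(-9.3300,-2.5000) = -105.0002°; ψ = atan2(-2.5004,9.3299) = -15.0027°
θ_1 = β − ψ = -89.9975°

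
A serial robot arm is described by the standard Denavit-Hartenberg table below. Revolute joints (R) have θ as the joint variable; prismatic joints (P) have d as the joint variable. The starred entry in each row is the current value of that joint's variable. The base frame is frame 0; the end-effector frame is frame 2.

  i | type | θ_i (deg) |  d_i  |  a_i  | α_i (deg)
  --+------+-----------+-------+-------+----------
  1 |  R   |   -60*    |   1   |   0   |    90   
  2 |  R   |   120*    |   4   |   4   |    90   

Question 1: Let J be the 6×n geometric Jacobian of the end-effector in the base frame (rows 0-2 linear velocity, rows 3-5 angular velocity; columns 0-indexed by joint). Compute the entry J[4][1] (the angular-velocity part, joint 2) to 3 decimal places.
axis z_1 = (-0.8660,-0.5000,0.0000); lever o_n−o_1 = (-4.4641,-0.2679,3.4641)
cross product → J_v[:, 1] = (-1.7321,3.0000,-2.0000)
J_ω[:, 1] = z_1
entry J[4][1] = -0.5000

-0.500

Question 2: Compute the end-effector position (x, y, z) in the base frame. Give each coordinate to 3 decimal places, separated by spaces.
after link 1: o_1 = (0.0000, 0.0000, 1.0000)
after link 2: o_2 = (-4.4641, -0.2679, 4.4641)

-4.464 -0.268 4.464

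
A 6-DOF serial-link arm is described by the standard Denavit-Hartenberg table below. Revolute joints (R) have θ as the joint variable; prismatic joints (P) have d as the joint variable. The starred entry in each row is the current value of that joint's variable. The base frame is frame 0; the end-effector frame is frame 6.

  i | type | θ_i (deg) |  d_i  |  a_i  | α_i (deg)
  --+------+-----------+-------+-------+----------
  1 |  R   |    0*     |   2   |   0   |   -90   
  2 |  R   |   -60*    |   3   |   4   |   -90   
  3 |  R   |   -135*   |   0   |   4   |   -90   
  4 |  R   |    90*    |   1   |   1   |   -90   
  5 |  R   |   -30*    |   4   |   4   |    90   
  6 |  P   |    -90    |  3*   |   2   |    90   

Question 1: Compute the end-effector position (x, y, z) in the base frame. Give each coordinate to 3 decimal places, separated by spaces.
after link 1: o_1 = (0.0000, 0.0000, 2.0000)
after link 2: o_2 = (2.0000, 3.0000, 5.4641)
after link 3: o_3 = (0.5858, 5.8284, 3.0146)
after link 4: o_4 = (0.0733, 6.5355, 4.1270)
after link 5: o_5 = (-0.8054, 5.1213, 9.5333)
after link 6: o_6 = (0.7051, 8.3727, 9.1495)

0.705 8.373 9.150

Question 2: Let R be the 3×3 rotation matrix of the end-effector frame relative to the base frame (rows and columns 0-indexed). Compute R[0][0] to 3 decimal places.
-0.354

End-effector x-axis (col 0 of R) = (-0.3536,0.7071,-0.6124)
R[0][0] = -0.3536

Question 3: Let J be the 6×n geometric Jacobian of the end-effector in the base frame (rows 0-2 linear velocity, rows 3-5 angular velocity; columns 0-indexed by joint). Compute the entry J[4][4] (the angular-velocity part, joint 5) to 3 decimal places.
-0.707

axis z_4 = (0.3536,-0.7071,0.6124); lever o_n−o_4 = (0.6318,1.8371,5.0225)
cross product → J_v[:, 4] = (-4.6765,-1.3888,1.0963)
J_ω[:, 4] = z_4
entry J[4][4] = -0.7071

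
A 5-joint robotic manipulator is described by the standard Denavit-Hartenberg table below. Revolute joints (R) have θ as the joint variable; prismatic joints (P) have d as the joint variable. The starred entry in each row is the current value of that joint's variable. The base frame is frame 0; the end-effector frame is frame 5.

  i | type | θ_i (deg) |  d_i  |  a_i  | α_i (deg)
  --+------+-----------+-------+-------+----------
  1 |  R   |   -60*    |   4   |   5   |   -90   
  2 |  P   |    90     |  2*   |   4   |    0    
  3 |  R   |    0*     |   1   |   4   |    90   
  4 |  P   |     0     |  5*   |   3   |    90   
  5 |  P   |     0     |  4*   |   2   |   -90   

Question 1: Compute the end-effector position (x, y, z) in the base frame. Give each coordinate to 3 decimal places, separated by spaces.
after link 1: o_1 = (2.5000, -4.3301, 4.0000)
after link 2: o_2 = (4.2321, -3.3301, 0.0000)
after link 3: o_3 = (5.0981, -2.8301, -4.0000)
after link 4: o_4 = (7.5981, -7.1603, -7.0000)
after link 5: o_5 = (4.1340, -9.1603, -9.0000)

4.134 -9.160 -9.000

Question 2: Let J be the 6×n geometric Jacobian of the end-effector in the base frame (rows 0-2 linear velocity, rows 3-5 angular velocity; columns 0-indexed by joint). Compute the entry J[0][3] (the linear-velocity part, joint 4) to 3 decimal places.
0.500

prismatic axis z_3 = (0.5000,-0.8660,0.0000)
J_v[:, 3] = z_3; J_ω[:, 3] = (0,0,0)
entry J[0][3] = 0.5000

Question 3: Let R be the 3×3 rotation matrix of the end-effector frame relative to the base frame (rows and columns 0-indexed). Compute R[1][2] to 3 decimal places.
-0.866

End-effector z-axis (col 2 of R) = (0.5000,-0.8660,0.0000)
R[1][2] = -0.8660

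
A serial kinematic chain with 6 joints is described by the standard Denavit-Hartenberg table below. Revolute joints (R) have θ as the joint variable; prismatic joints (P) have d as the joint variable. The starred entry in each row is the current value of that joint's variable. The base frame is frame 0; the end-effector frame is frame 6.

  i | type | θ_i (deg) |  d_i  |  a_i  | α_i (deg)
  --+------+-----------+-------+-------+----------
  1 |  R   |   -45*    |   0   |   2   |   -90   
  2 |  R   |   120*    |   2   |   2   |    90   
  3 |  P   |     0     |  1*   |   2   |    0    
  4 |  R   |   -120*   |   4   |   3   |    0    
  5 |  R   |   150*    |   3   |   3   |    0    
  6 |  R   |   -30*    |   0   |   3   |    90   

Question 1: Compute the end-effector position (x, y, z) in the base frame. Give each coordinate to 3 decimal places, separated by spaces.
after link 1: o_1 = (1.4142, -1.4142, 0.0000)
after link 2: o_2 = (2.1213, 0.7071, -1.7321)
after link 3: o_3 = (2.0266, 0.8018, -3.9641)
after link 4: o_4 = (3.1693, -4.0151, -4.6651)
after link 5: o_5 = (5.1485, -3.8730, -8.4151)
after link 6: o_6 = (4.0878, -2.8123, -11.0131)

4.088 -2.812 -11.013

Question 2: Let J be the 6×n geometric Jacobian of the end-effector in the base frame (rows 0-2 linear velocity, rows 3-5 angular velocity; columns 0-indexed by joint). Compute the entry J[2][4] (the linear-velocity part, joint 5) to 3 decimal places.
1.299

axis z_4 = (0.6124,-0.6124,-0.5000); lever o_n−o_4 = (0.9186,1.2028,-6.3481)
cross product → J_v[:, 4] = (4.4888,3.4281,1.2990)
J_ω[:, 4] = z_4
entry J[2][4] = 1.2990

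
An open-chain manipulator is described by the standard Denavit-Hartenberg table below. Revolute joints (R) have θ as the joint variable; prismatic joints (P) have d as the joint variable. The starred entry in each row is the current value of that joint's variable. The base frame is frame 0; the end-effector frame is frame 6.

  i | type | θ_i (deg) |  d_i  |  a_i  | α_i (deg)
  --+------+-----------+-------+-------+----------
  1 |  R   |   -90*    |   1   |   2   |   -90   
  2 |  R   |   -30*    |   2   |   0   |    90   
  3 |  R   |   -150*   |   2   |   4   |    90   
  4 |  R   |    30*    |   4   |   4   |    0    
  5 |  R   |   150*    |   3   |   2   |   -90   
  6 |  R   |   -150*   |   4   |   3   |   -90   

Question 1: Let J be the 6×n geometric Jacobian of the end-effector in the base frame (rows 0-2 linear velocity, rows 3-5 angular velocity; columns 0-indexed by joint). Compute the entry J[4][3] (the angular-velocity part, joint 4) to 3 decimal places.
0.433

axis z_3 = (0.8660,0.4330,-0.2500); lever o_n−o_3 = (5.3301,5.7272,-5.6160)
cross product → J_v[:, 3] = (-1.0000,3.5311,2.6519)
J_ω[:, 3] = z_3
entry J[4][3] = 0.4330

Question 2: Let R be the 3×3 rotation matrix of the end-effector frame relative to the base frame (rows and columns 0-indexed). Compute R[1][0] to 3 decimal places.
End-effector x-axis (col 0 of R) = (-0.0000,0.8660,-0.5000)
R[1][0] = 0.8660

0.866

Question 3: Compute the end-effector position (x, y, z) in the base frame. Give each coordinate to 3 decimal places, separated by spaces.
after link 1: o_1 = (0.0000, -2.0000, 1.0000)
after link 2: o_2 = (2.0000, -2.0000, 1.0000)
after link 3: o_3 = (0.0000, 2.0000, 1.0000)
after link 4: o_4 = (1.7321, 7.3301, 0.2321)
after link 5: o_5 = (5.3301, 7.1292, 0.3481)
after link 6: o_6 = (5.3301, 7.7272, -4.6160)

5.330 7.727 -4.616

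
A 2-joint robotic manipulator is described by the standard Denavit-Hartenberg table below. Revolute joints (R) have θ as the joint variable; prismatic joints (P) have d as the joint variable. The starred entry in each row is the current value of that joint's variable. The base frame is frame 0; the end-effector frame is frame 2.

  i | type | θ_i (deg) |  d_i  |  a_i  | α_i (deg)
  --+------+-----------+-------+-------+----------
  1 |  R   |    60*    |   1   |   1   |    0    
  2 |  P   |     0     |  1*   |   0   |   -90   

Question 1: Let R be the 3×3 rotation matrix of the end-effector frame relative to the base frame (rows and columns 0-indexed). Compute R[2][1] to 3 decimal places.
-1.000

End-effector y-axis (col 1 of R) = (-0.0000,0.0000,-1.0000)
R[2][1] = -1.0000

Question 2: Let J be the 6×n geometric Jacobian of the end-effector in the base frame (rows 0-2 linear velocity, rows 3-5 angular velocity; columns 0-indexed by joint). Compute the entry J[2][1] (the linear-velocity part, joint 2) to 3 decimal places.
prismatic axis z_1 = (0.0000,0.0000,1.0000)
J_v[:, 1] = z_1; J_ω[:, 1] = (0,0,0)
entry J[2][1] = 1.0000

1.000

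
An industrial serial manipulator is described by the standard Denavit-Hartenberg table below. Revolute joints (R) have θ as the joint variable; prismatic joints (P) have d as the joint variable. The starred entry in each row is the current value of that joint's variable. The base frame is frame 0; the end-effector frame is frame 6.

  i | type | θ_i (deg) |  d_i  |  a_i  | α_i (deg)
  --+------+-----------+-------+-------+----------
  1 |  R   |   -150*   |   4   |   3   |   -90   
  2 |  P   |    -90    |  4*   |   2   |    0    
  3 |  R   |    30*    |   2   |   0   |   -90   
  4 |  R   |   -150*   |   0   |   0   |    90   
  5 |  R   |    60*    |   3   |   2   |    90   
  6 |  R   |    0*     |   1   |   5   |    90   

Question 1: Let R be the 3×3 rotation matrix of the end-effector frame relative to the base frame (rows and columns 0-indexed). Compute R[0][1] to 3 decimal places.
End-effector y-axis (col 1 of R) = (0.9163,0.0290,-0.3995)
R[0][1] = 0.9163

0.916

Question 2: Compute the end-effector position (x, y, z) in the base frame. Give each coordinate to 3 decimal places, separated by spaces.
-1.690 -7.425 -1.355

after link 1: o_1 = (-2.5981, -1.5000, 4.0000)
after link 2: o_2 = (-0.5981, -4.9641, 6.0000)
after link 3: o_3 = (0.4019, -6.6962, 6.0000)
after link 4: o_4 = (0.4019, -6.6962, 6.0000)
after link 5: o_5 = (-0.9216, -5.0377, 3.0849)
after link 6: o_6 = (-1.6905, -7.4249, -1.3546)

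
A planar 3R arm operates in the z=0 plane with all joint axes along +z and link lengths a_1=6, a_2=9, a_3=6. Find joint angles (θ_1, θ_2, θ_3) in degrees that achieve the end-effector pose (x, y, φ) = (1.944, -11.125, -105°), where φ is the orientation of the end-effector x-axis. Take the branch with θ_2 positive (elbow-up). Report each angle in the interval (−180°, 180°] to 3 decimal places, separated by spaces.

-150.003 135.001 -89.998

wrist centre = target − a_3·(cos φ, sin φ) = (3.4969, -5.3294)
cos θ_2 = (40.6314−6²−9²)/(2·6·9) = -0.7071; θ_2 = 135.0008° (elbow-up)
β = atan2(-5.3294,3.4969) = -56.7291°; ψ = atan2(6.3639,-0.3641) = 93.2741°
θ_1 = β − ψ = -150.0032°
θ_3 = φ − θ_1 − θ_2 = -89.9976° (wrapped to (-180°,180°])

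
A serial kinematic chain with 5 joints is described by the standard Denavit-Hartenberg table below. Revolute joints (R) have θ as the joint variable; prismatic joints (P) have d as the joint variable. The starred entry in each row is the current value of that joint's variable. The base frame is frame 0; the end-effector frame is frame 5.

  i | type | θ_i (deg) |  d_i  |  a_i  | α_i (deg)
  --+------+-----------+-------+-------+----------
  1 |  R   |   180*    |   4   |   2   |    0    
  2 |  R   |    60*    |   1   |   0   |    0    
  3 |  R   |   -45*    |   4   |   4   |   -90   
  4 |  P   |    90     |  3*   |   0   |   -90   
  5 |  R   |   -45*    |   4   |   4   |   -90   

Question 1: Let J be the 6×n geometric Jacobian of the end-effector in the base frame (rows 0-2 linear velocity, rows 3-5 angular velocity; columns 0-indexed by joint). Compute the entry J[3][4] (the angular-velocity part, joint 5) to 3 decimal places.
0.966

axis z_4 = (0.9659,0.2588,-0.0000); lever o_n−o_4 = (4.5958,-1.6968,-2.8284)
cross product → J_v[:, 4] = (-0.7321,2.7321,-2.8284)
J_ω[:, 4] = z_4
entry J[3][4] = 0.9659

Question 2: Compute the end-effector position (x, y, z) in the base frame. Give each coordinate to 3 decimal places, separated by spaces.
-0.491 -5.630 6.172

after link 1: o_1 = (-2.0000, 0.0000, 4.0000)
after link 2: o_2 = (-2.0000, 0.0000, 5.0000)
after link 3: o_3 = (-5.8637, -1.0353, 9.0000)
after link 4: o_4 = (-5.0872, -3.9331, 9.0000)
after link 5: o_5 = (-0.4915, -5.6298, 6.1716)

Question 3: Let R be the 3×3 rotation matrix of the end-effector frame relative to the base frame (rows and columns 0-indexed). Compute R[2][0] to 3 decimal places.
End-effector x-axis (col 0 of R) = (0.1830,-0.6830,-0.7071)
R[2][0] = -0.7071

-0.707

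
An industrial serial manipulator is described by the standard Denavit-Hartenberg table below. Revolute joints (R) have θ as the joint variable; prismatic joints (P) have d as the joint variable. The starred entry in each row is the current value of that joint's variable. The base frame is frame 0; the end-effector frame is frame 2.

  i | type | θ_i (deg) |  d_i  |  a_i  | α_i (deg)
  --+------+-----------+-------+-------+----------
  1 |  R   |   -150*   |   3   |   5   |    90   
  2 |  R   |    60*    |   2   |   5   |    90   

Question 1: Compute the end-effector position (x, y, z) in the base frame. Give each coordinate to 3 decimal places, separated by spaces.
-7.495 -2.018 7.330

after link 1: o_1 = (-4.3301, -2.5000, 3.0000)
after link 2: o_2 = (-7.4952, -2.0179, 7.3301)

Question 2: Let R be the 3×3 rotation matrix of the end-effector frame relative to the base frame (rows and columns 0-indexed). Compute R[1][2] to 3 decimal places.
End-effector z-axis (col 2 of R) = (-0.7500,-0.4330,-0.5000)
R[1][2] = -0.4330

-0.433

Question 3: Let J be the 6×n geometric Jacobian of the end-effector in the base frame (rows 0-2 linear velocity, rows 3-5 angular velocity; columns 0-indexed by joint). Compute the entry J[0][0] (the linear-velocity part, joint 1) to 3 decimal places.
2.018

axis z_0 = ẑ; lever o_n−o_0 = (-7.4952,-2.0179,7.3301)
cross product → J_v[:, 0] = (2.0179,-7.4952,0.0000)
J_ω[:, 0] = z_0
entry J[0][0] = 2.0179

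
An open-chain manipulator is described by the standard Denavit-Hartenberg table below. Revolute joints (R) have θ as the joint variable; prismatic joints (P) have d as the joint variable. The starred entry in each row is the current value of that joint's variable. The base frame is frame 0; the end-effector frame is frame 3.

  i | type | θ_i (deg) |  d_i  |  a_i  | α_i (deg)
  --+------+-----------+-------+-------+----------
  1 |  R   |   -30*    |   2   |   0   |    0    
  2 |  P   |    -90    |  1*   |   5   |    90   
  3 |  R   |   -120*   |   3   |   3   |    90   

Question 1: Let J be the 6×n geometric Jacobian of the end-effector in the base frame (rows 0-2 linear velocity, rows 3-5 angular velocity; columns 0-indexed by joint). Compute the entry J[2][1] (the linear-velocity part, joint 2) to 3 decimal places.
1.000

prismatic axis z_1 = (0.0000,0.0000,1.0000)
J_v[:, 1] = z_1; J_ω[:, 1] = (0,0,0)
entry J[2][1] = 1.0000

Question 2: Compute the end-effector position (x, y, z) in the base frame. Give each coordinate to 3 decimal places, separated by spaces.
-4.348 -1.531 0.402

after link 1: o_1 = (0.0000, 0.0000, 2.0000)
after link 2: o_2 = (-2.5000, -4.3301, 3.0000)
after link 3: o_3 = (-4.3481, -1.5311, 0.4019)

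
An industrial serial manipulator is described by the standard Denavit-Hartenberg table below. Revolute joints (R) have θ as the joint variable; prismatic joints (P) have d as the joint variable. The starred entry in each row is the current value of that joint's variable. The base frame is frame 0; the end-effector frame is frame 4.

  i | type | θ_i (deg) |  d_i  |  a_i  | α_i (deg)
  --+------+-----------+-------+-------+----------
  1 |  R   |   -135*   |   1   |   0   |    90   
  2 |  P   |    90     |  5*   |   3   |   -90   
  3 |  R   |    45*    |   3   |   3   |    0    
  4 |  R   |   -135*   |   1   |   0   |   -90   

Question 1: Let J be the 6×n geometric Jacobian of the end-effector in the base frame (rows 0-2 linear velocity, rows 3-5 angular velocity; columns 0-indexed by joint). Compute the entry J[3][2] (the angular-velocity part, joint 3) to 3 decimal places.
axis z_2 = (0.7071,0.7071,0.0000); lever o_n−o_2 = (4.3284,1.3284,2.1213)
cross product → J_v[:, 2] = (1.5000,-1.5000,-2.1213)
J_ω[:, 2] = z_2
entry J[3][2] = 0.7071

0.707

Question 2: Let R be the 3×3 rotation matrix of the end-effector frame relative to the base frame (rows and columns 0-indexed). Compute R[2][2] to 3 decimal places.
End-effector z-axis (col 2 of R) = (0.0000,-0.0000,1.0000)
R[2][2] = 1.0000

1.000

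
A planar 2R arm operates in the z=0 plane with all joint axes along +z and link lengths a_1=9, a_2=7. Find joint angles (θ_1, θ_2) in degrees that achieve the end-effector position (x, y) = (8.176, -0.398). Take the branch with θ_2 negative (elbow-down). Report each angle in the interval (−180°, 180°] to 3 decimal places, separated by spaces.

cos θ_2 = (67.0054−9²−7²)/(2·9·7) = -0.5000; θ_2 = -119.9972° (elbow-down)
β = atan2(-0.3980,8.1760) = -2.7869°; ψ = atan2(-6.0624,5.5003) = -47.7829°
θ_1 = β − ψ = 44.9960°

44.996 -119.997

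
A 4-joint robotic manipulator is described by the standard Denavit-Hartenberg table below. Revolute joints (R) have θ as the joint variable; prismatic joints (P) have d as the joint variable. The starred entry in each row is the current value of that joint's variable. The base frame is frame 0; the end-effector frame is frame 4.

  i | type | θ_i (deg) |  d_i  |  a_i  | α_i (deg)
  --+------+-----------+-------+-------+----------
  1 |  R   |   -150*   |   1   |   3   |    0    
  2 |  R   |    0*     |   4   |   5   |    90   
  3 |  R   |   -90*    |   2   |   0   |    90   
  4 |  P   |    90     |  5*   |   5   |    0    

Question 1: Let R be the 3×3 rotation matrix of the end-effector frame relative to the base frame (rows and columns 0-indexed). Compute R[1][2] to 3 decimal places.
0.500

End-effector z-axis (col 2 of R) = (0.8660,0.5000,-0.0000)
R[1][2] = 0.5000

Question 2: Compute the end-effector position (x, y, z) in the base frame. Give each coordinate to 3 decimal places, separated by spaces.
after link 1: o_1 = (-2.5981, -1.5000, 1.0000)
after link 2: o_2 = (-6.9282, -4.0000, 5.0000)
after link 3: o_3 = (-7.9282, -2.2679, 5.0000)
after link 4: o_4 = (-6.0981, 4.5622, 5.0000)

-6.098 4.562 5.000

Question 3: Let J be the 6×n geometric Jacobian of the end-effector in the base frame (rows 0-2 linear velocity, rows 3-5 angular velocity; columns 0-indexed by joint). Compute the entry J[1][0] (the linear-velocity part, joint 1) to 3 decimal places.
axis z_0 = ẑ; lever o_n−o_0 = (-6.0981,4.5622,5.0000)
cross product → J_v[:, 0] = (-4.5622,-6.0981,0.0000)
J_ω[:, 0] = z_0
entry J[1][0] = -6.0981

-6.098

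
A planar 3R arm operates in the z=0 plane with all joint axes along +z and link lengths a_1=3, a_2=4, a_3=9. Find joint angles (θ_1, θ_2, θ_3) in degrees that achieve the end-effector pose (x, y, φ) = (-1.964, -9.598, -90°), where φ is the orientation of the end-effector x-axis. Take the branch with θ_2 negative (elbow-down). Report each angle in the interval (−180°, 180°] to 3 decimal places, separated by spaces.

-59.998 -150.002 120.000

wrist centre = target − a_3·(cos φ, sin φ) = (-1.9640, -0.5980)
cos θ_2 = (4.2149−3²−4²)/(2·3·4) = -0.8660; θ_2 = -150.0023° (elbow-down)
β = atan2(-0.5980,-1.9640) = -163.0655°; ψ = atan2(-1.9999,-0.4642) = -103.0674°
θ_1 = β − ψ = -59.9981°
θ_3 = φ − θ_1 − θ_2 = 120.0004° (wrapped to (-180°,180°])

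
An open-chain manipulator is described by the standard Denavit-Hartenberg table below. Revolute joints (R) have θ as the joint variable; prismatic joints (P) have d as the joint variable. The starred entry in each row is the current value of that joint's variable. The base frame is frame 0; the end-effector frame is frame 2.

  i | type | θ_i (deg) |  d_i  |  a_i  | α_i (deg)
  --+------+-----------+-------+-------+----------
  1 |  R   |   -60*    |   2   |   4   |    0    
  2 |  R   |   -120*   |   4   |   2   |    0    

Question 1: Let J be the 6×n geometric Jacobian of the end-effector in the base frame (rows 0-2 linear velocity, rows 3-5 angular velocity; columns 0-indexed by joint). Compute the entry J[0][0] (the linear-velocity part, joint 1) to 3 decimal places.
3.464

axis z_0 = ẑ; lever o_n−o_0 = (0.0000,-3.4641,6.0000)
cross product → J_v[:, 0] = (3.4641,0.0000,-0.0000)
J_ω[:, 0] = z_0
entry J[0][0] = 3.4641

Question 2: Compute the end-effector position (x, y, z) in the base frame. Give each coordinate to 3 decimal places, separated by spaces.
after link 1: o_1 = (2.0000, -3.4641, 2.0000)
after link 2: o_2 = (0.0000, -3.4641, 6.0000)

0.000 -3.464 6.000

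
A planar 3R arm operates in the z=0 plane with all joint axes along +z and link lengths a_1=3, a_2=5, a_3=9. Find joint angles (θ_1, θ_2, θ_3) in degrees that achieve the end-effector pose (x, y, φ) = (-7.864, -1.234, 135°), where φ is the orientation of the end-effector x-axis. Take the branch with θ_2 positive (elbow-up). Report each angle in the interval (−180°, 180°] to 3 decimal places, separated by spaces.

-120.004 30.006 -135.002

wrist centre = target − a_3·(cos φ, sin φ) = (-1.5000, -7.5980)
cos θ_2 = (59.9791−3²−5²)/(2·3·5) = 0.8660; θ_2 = 30.0062° (elbow-up)
β = atan2(-7.5980,-1.5000) = -101.1681°; ψ = atan2(2.5005,7.3299) = 18.8363°
θ_1 = β − ψ = -120.0044°
θ_3 = φ − θ_1 − θ_2 = -135.0018° (wrapped to (-180°,180°])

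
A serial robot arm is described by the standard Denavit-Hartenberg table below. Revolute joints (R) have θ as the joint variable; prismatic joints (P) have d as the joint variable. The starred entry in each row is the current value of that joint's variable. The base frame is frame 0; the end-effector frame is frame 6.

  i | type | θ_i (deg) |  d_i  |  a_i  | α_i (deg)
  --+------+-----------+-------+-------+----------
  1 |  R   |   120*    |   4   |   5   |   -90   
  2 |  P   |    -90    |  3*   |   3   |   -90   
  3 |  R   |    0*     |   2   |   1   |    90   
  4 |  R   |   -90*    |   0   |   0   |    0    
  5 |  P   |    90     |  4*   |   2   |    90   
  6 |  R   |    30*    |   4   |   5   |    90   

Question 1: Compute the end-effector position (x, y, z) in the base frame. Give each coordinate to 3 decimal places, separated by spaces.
-9.727 -2.152 14.330

after link 1: o_1 = (-2.5000, 4.3301, 4.0000)
after link 2: o_2 = (-5.0981, 2.8301, 7.0000)
after link 3: o_3 = (-6.0981, 4.5622, 8.0000)
after link 4: o_4 = (-6.0981, 4.5622, 8.0000)
after link 5: o_5 = (-9.5622, 2.5622, 10.0000)
after link 6: o_6 = (-9.7272, -2.1519, 14.3301)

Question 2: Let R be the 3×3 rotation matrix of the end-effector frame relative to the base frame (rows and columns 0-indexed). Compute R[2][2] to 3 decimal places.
End-effector z-axis (col 2 of R) = (0.7500,0.4330,0.5000)
R[2][2] = 0.5000

0.500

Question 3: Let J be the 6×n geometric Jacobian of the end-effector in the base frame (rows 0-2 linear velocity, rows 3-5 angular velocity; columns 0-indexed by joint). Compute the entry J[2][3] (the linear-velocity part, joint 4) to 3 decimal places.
4.000

axis z_3 = (-0.8660,-0.5000,0.0000); lever o_n−o_3 = (-3.6292,-6.7141,6.3301)
cross product → J_v[:, 3] = (-3.1651,5.4821,4.0000)
J_ω[:, 3] = z_3
entry J[2][3] = 4.0000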